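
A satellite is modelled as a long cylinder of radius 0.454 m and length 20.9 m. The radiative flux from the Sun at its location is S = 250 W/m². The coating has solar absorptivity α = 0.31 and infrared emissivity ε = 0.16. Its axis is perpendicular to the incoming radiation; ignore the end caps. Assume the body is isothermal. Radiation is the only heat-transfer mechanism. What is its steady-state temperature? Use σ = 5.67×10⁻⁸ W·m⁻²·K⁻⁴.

T ≈ 228 K

At equilibrium, absorbed power = emitted power.
Absorbing cross-section = 2rL = 18.98 m²; emitting surface = 2πrL = 59.62 m² (ratio π).
αS·A_cross = εσ·A_surf·T⁴  ⇒  T⁴ = αS/(ε·πσ).
T⁴ = 0.310·250/(0.16·π·5.67×10⁻⁸) = 2.719×10⁹ K⁴.
T = (2.719×10⁹)^(1/4).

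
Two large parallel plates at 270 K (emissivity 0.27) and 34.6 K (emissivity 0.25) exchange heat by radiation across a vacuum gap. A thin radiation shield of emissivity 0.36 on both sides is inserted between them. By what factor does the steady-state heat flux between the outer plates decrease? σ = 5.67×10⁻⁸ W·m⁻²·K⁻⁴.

Without shield: q₀ = σΔ(T⁴)/(1/ε₁+1/ε₂−1) with denominator 6.704.
With shield the two gaps are in series; the resistances add: (1/ε₁+1/ε_s−1)+(1/ε_s+1/ε₂−1) = 5.481+5.778 = 11.26.
Heat-flux ratio q₀/q = 11.26/6.704.

factor ≈ 1.68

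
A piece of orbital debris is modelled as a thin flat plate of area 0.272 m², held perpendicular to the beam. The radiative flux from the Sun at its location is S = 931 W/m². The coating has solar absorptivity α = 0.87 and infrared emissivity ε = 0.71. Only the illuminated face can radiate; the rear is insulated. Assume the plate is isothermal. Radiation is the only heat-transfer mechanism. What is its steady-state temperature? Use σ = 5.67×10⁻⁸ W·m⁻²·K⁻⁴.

At equilibrium, absorbed power = emitted power.
Absorbing cross-section = A = 0.2720 m²; emitting surface = A = 0.2720 m² (ratio 1).
αS·A_cross = εσ·A_surf·T⁴  ⇒  T⁴ = αS/(ε·1σ).
T⁴ = 0.870·931/(0.71·1·5.67×10⁻⁸) = 2.012×10¹⁰ K⁴.
T = (2.012×10¹⁰)^(1/4).

T ≈ 377 K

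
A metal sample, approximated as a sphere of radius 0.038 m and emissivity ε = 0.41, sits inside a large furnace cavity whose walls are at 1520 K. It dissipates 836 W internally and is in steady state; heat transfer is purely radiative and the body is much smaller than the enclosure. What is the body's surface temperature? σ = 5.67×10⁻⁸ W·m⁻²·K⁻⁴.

T ≈ 1640 K

For a small grey body in a large enclosure, net radiated power = εσA(T⁴ − T_w⁴).
Steady state: P = εσA(T⁴ − T_w⁴) with A = 4πr² = 0.01815 m².
T⁴ = P/(εσA) + T_w⁴ = 836/(0.41·5.67×10⁻⁸·0.01815) + (1520)⁴
    = 1.982×10¹² + 5.338×10¹² = 7.320×10¹² K⁴.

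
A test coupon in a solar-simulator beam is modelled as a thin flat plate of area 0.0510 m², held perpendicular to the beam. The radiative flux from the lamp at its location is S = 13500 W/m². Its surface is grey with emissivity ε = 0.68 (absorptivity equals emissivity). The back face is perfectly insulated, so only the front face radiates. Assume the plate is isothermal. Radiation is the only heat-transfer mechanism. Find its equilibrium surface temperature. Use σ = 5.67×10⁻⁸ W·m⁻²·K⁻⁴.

T ≈ 699 K

At equilibrium, absorbed power = emitted power.
Absorbing cross-section = A = 0.05100 m²; emitting surface = A = 0.05100 m² (ratio 1).
εS·A_cross = εσ·A_surf·T⁴  ⇒  T⁴ = S/(1σ)   (ε cancels).
T⁴ = 13500/(1·5.67×10⁻⁸) = 2.381×10¹¹ K⁴.
T = (2.381×10¹¹)^(1/4).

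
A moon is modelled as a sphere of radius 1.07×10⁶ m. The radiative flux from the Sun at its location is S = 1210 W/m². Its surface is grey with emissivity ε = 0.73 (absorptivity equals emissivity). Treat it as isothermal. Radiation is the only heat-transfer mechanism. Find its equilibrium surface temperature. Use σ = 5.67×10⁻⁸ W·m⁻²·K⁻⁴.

T ≈ 270 K

At equilibrium, absorbed power = emitted power.
Absorbing cross-section = πr² = 3.597×10¹² m²; emitting surface = 4πr² = 1.439×10¹³ m² (ratio 4).
εS·A_cross = εσ·A_surf·T⁴  ⇒  T⁴ = S/(4σ)   (ε cancels).
T⁴ = 1210/(4·5.67×10⁻⁸) = 5.335×10⁹ K⁴.
T = (5.335×10⁹)^(1/4).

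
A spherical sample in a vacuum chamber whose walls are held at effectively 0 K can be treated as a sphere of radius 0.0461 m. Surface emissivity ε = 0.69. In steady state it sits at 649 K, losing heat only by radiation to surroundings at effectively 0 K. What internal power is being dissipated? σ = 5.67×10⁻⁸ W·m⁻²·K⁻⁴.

Steady state: P = εσA T⁴.
A = 4πr² = 0.02671 m²; T⁴ = (649)⁴ = 1.774×10¹¹ K⁴.
P = 0.69 × 5.67×10⁻⁸ × 0.02671 × 1.774×10¹¹.

P ≈ 185 W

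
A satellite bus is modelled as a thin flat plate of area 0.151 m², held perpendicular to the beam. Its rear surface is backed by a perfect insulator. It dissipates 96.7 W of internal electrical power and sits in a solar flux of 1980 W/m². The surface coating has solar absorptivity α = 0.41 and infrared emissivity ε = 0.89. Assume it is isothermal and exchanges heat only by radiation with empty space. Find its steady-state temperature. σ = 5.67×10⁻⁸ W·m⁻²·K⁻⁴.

T ≈ 412 K

At steady state, absorbed solar power + internal power = radiated power.
Absorbed: α·S·A_cross = 0.41·1980·0.1510 = 122.6 W (cross-section A).
Total input = 122.6 + 96.7 = 219.3 W.
Radiated: εσ·A_surf·T⁴ with A_surf = A = 0.1510 m².
T⁴ = 219.3/(0.89·5.67×10⁻⁸·0.1510) = 2.878×10¹⁰ K⁴.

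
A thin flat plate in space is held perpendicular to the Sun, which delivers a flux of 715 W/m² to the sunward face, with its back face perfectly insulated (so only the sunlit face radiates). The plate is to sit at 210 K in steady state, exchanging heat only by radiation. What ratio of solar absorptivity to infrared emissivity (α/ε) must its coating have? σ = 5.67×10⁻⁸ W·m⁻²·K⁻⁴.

Balance: αS·A = εσ·1A·T⁴ ⇒ α/ε = σT⁴/S.
α/ε = 5.67×10⁻⁸·(210)⁴/715 = 5.67×10⁻⁸·1.945×10⁹/715.

α/ε ≈ 0.154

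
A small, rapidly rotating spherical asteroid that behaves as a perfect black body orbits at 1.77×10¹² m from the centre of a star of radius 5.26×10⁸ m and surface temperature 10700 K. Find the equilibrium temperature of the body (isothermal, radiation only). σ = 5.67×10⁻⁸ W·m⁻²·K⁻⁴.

The star's surface emits σT_*⁴; at distance d the flux is S = σT_*⁴(R_*/d)².
S = 5.67×10⁻⁸·(10700)⁴·(5.26×10⁸/1.77×10¹²)² = 65.64 W/m².
For an isothermal sphere T⁴ = (1−a)S/(4σ) = 2.894×10⁸ K⁴.

T ≈ 130 K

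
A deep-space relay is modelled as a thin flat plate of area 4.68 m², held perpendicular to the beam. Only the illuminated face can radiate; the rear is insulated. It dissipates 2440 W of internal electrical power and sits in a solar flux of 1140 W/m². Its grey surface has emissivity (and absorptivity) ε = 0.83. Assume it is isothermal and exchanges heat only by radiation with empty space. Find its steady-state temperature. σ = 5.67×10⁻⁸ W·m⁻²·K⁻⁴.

At steady state, absorbed solar power + internal power = radiated power.
Absorbed: α·S·A_cross = 0.83·1140·4.680 = 4428 W (cross-section A).
Total input = 4428 + 2440 = 6868 W.
Radiated: εσ·A_surf·T⁴ with A_surf = A = 4.680 m².
T⁴ = 6868/(0.83·5.67×10⁻⁸·4.680) = 3.118×10¹⁰ K⁴.

T ≈ 420 K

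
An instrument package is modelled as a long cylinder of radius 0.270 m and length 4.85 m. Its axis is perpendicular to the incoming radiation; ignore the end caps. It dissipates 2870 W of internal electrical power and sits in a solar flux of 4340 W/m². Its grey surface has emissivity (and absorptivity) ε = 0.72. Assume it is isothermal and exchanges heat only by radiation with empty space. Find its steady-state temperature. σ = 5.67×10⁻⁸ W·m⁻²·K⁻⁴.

At steady state, absorbed solar power + internal power = radiated power.
Absorbed: α·S·A_cross = 0.72·4340·2.619 = 8184 W (cross-section 2rL).
Total input = 8184 + 2870 = 11050 W.
Radiated: εσ·A_surf·T⁴ with A_surf = 2πrL = 8.228 m².
T⁴ = 11050/(0.72·5.67×10⁻⁸·8.228) = 3.291×10¹⁰ K⁴.

T ≈ 426 K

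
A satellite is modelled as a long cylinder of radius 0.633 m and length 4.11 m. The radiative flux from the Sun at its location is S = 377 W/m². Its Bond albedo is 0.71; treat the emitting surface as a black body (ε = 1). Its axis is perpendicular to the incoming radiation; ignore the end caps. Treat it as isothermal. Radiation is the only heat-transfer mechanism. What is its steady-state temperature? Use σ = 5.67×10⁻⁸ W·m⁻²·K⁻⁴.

T ≈ 157 K

At equilibrium, absorbed power = emitted power.
Absorbing cross-section = 2rL = 5.203 m²; emitting surface = 2πrL = 16.35 m² (ratio π).
(1−a)S·A_cross = εσ·A_surf·T⁴  ⇒  T⁴ = (1−a)S/(πσ).
T⁴ = 0.290·377/(π·5.67×10⁻⁸) = 6.138×10⁸ K⁴.
T = (6.138×10⁸)^(1/4).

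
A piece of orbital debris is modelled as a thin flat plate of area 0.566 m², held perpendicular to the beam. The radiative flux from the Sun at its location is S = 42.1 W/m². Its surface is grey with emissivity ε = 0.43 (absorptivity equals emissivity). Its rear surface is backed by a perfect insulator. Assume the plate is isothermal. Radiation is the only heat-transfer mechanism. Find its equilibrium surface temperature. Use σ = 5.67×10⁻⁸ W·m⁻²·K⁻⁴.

At equilibrium, absorbed power = emitted power.
Absorbing cross-section = A = 0.5660 m²; emitting surface = A = 0.5660 m² (ratio 1).
εS·A_cross = εσ·A_surf·T⁴  ⇒  T⁴ = S/(1σ)   (ε cancels).
T⁴ = 42.1/(1·5.67×10⁻⁸) = 7.425×10⁸ K⁴.
T = (7.425×10⁸)^(1/4).

T ≈ 165 K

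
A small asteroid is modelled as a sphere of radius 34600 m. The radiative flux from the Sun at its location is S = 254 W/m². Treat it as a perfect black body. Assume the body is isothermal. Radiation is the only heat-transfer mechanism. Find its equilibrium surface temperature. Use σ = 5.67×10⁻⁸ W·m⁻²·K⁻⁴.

T ≈ 183 K

At equilibrium, absorbed power = emitted power.
Absorbing cross-section = πr² = 3.761×10⁹ m²; emitting surface = 4πr² = 1.504×10¹⁰ m² (ratio 4).
S·A_cross = εσ·A_surf·T⁴  ⇒  T⁴ = S/(4σ).
T⁴ = 1.00·254/(4·5.67×10⁻⁸) = 1.120×10⁹ K⁴.
T = (1.120×10⁹)^(1/4).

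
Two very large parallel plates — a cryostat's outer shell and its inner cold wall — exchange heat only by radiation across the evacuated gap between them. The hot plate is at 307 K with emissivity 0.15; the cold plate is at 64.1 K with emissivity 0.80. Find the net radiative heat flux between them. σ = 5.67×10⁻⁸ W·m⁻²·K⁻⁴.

For two infinite grey parallel plates, q = σ(T₁⁴ − T₂⁴)/(1/ε₁ + 1/ε₂ − 1).
T₁⁴ − T₂⁴ = 8.883×10⁹ − 1.688×10⁷ = 8.866×10⁹ K⁴.
1/ε₁ + 1/ε₂ − 1 = 6.667 + 1.250 − 1 = 6.917.
q = 5.67×10⁻⁸ × 8.866×10⁹ / 6.917.

q ≈ 72.7 W/m²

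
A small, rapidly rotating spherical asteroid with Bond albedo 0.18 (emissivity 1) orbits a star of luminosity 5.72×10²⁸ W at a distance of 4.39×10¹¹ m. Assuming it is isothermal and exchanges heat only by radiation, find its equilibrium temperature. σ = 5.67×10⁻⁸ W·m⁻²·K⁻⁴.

T ≈ 541 K

First find the stellar flux at distance d: S = L/(4πd²) = 5.72×10²⁸/(4π·(4.39×10¹¹)²) = 23620 W/m².
For an isothermal sphere, absorbed (1−a)S·πr² = emitted σ·4πr²·T⁴, so T⁴ = (1−a)S/(4σ).
T⁴ = 0.820·23620/(4·5.67×10⁻⁸) = 8.539×10¹⁰ K⁴.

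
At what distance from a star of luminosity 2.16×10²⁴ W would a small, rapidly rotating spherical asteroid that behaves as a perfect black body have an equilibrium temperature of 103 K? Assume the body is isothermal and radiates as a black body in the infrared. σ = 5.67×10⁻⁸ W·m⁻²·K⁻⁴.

For an isothermal black-emitting sphere, (1−a)S·πr² = σ·4πr²·T⁴ ⇒ S = 4σT⁴/(1−a).
S = 4·5.67×10⁻⁸·(103)⁴/1.00 = 25.53 W/m².
Flux falls as S = L/(4πd²), so d = √(L/(4πS)) = √(2.16×10²⁴/(4π·25.53)).

d ≈ 8.21×10¹⁰ m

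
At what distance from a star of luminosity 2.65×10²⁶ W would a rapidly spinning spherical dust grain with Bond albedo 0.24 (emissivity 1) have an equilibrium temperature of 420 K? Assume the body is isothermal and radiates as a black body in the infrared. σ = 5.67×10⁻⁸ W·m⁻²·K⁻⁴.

For an isothermal black-emitting sphere, (1−a)S·πr² = σ·4πr²·T⁴ ⇒ S = 4σT⁴/(1−a).
S = 4·5.67×10⁻⁸·(420)⁴/0.760 = 9286 W/m².
Flux falls as S = L/(4πd²), so d = √(L/(4πS)) = √(2.65×10²⁶/(4π·9286)).

d ≈ 4.77×10¹⁰ m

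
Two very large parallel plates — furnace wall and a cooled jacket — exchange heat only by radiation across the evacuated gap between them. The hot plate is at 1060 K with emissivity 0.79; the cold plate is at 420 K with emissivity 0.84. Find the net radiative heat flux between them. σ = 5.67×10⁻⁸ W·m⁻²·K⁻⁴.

For two infinite grey parallel plates, q = σ(T₁⁴ − T₂⁴)/(1/ε₁ + 1/ε₂ − 1).
T₁⁴ − T₂⁴ = 1.262×10¹² − 3.112×10¹⁰ = 1.231×10¹² K⁴.
1/ε₁ + 1/ε₂ − 1 = 1.266 + 1.190 − 1 = 1.456.
q = 5.67×10⁻⁸ × 1.231×10¹² / 1.456.

q ≈ 47900 W/m²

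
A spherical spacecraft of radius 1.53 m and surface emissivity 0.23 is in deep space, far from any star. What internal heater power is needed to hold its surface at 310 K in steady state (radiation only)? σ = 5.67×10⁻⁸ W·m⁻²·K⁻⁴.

P = εσ·4πr²·T⁴.
4πr² = 29.42 m²; T⁴ = 9.235×10⁹ K⁴.
P = 0.23·5.67×10⁻⁸·29.42·9.235×10⁹.

P ≈ 3540 W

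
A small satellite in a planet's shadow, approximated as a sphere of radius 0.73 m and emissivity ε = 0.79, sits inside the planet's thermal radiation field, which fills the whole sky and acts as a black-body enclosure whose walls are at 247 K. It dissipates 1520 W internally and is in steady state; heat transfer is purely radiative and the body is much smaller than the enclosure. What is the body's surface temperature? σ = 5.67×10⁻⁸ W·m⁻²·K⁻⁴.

T ≈ 306 K

For a small grey body in a large enclosure, net radiated power = εσA(T⁴ − T_w⁴).
Steady state: P = εσA(T⁴ − T_w⁴) with A = 4πr² = 6.697 m².
T⁴ = P/(εσA) + T_w⁴ = 1520/(0.79·5.67×10⁻⁸·6.697) + (247)⁴
    = 5.067×10⁹ + 3.722×10⁹ = 8.789×10⁹ K⁴.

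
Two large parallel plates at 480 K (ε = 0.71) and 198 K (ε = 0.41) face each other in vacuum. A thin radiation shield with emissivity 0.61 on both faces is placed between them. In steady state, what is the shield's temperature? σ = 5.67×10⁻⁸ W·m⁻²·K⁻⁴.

In steady state the net flux on the hot side equals that on the cold side.
σ(T₁⁴−T_s⁴)/D₁ = σ(T_s⁴−T₂⁴)/D₂, with D₁ = 1/ε₁+1/ε_s−1 = 2.048, D₂ = 1/ε_s+1/ε₂−1 = 3.078.
Solve for T_s⁴: T_s⁴ = (D₂·T₁⁴ + D₁·T₂⁴)/(D₁+D₂) = 3.249×10¹⁰ K⁴.

T_s ≈ 425 K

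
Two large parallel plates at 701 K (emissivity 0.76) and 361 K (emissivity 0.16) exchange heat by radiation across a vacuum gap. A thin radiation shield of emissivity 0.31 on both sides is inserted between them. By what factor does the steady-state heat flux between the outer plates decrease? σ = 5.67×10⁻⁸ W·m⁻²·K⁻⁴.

factor ≈ 1.83

Without shield: q₀ = σΔ(T⁴)/(1/ε₁+1/ε₂−1) with denominator 6.566.
With shield the two gaps are in series; the resistances add: (1/ε₁+1/ε_s−1)+(1/ε_s+1/ε₂−1) = 3.542+8.476 = 12.02.
Heat-flux ratio q₀/q = 12.02/6.566.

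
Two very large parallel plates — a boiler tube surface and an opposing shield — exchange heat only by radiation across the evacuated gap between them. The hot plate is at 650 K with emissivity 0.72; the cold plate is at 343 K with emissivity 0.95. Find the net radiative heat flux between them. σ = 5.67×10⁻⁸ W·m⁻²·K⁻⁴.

q ≈ 6480 W/m²

For two infinite grey parallel plates, q = σ(T₁⁴ − T₂⁴)/(1/ε₁ + 1/ε₂ − 1).
T₁⁴ − T₂⁴ = 1.785×10¹¹ − 1.384×10¹⁰ = 1.647×10¹¹ K⁴.
1/ε₁ + 1/ε₂ − 1 = 1.389 + 1.053 − 1 = 1.442.
q = 5.67×10⁻⁸ × 1.647×10¹¹ / 1.442.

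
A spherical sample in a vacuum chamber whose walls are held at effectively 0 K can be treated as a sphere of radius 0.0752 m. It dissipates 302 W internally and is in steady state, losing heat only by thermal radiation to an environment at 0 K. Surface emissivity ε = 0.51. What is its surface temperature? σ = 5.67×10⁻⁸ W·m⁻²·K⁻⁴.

T ≈ 619 K

Steady state: internal power = radiated power, P = εσA T⁴.
Radiating area A = 4πr² = 0.07106 m².
T⁴ = P/(εσA) = 302/(0.51·5.67×10⁻⁸·0.07106) = 1.470×10¹¹ K⁴.
T = (1.470×10¹¹)^(1/4).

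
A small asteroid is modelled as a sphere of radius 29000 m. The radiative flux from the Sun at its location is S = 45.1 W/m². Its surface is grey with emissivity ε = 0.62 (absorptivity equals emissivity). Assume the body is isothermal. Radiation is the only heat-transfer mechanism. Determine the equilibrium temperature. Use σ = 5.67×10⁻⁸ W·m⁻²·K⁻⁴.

At equilibrium, absorbed power = emitted power.
Absorbing cross-section = πr² = 2.642×10⁹ m²; emitting surface = 4πr² = 1.057×10¹⁰ m² (ratio 4).
εS·A_cross = εσ·A_surf·T⁴  ⇒  T⁴ = S/(4σ)   (ε cancels).
T⁴ = 45.1/(4·5.67×10⁻⁸) = 1.989×10⁸ K⁴.
T = (1.989×10⁸)^(1/4).

T ≈ 119 K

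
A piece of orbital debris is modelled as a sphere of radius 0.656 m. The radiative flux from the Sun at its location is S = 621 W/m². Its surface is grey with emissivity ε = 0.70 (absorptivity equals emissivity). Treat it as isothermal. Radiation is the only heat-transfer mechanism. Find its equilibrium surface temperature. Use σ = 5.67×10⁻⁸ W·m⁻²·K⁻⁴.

At equilibrium, absorbed power = emitted power.
Absorbing cross-section = πr² = 1.352 m²; emitting surface = 4πr² = 5.408 m² (ratio 4).
εS·A_cross = εσ·A_surf·T⁴  ⇒  T⁴ = S/(4σ)   (ε cancels).
T⁴ = 621/(4·5.67×10⁻⁸) = 2.738×10⁹ K⁴.
T = (2.738×10⁹)^(1/4).

T ≈ 229 K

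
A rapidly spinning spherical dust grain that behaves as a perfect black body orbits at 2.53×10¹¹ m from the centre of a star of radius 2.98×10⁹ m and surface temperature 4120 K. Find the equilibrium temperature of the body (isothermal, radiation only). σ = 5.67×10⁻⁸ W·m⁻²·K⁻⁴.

T ≈ 316 K

The star's surface emits σT_*⁴; at distance d the flux is S = σT_*⁴(R_*/d)².
S = 5.67×10⁻⁸·(4120)⁴·(2.98×10⁹/2.53×10¹¹)² = 2267 W/m².
For an isothermal sphere T⁴ = (1−a)S/(4σ) = 9.994×10⁹ K⁴.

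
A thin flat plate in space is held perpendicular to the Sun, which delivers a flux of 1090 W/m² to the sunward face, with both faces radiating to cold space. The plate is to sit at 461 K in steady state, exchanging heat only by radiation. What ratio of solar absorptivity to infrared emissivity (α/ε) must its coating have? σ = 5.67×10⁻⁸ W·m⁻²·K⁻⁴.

Balance: αS·A = εσ·2A·T⁴ ⇒ α/ε = 2σT⁴/S.
α/ε = 2·5.67×10⁻⁸·(461)⁴/1090 = 2·5.67×10⁻⁸·4.517×10¹⁰/1090.

α/ε ≈ 4.70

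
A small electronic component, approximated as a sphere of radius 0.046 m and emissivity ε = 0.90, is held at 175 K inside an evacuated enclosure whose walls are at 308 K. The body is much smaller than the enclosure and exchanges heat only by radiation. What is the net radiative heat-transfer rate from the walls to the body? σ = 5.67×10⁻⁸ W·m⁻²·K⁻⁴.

For a small grey body in a large enclosure: P_net = εσA(T_body⁴ − T_wall⁴).
A = 4πr² = 0.02659 m²; T_body⁴ − T_wall⁴ = 9.379×10⁸ − 8.999×10⁹ = -8.061×10⁹ K⁴.
|P_net| = 0.90·5.67×10⁻⁸·0.02659·8.061×10⁹.

P_net ≈ 10.9 W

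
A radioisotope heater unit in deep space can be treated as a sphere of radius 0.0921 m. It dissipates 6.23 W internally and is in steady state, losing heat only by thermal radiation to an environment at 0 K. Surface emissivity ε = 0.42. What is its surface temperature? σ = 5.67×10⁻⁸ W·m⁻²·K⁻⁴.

Steady state: internal power = radiated power, P = εσA T⁴.
Radiating area A = 4πr² = 0.1066 m².
T⁴ = P/(εσA) = 6.23/(0.42·5.67×10⁻⁸·0.1066) = 2.454×10⁹ K⁴.
T = (2.454×10⁹)^(1/4).

T ≈ 223 K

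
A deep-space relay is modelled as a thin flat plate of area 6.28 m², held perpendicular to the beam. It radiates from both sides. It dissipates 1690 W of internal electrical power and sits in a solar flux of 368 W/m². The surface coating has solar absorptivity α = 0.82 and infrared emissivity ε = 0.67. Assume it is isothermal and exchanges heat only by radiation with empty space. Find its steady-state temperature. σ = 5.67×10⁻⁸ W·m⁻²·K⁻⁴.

At steady state, absorbed solar power + internal power = radiated power.
Absorbed: α·S·A_cross = 0.82·368·6.280 = 1895 W (cross-section A).
Total input = 1895 + 1690 = 3585 W.
Radiated: εσ·A_surf·T⁴ with A_surf = 2A = 12.56 m².
T⁴ = 3585/(0.67·5.67×10⁻⁸·12.56) = 7.514×10⁹ K⁴.

T ≈ 294 K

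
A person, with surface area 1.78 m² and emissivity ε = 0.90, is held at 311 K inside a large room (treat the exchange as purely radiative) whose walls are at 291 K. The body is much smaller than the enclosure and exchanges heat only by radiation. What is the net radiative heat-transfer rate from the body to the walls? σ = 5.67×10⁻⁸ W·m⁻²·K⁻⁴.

P_net ≈ 198 W

For a small grey body in a large enclosure: P_net = εσA(T_body⁴ − T_wall⁴).
A = 1.78 m²; T_body⁴ − T_wall⁴ = 9.355×10⁹ − 7.171×10⁹ = 2.184×10⁹ K⁴.
|P_net| = 0.90·5.67×10⁻⁸·1.780·2.184×10⁹.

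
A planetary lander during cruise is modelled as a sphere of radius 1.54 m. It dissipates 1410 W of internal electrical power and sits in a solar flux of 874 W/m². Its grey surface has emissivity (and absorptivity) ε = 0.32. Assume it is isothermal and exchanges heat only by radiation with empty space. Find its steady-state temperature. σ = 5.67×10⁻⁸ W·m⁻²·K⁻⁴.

At steady state, absorbed solar power + internal power = radiated power.
Absorbed: α·S·A_cross = 0.32·874·7.451 = 2084 W (cross-section πr²).
Total input = 2084 + 1410 = 3494 W.
Radiated: εσ·A_surf·T⁴ with A_surf = 4πr² = 29.80 m².
T⁴ = 3494/(0.32·5.67×10⁻⁸·29.80) = 6.461×10⁹ K⁴.

T ≈ 284 K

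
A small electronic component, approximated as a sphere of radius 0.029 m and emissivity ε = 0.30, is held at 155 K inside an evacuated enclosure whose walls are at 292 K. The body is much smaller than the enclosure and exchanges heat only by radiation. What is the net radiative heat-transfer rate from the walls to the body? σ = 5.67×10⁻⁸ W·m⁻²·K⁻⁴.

P_net ≈ 1.20 W

For a small grey body in a large enclosure: P_net = εσA(T_body⁴ − T_wall⁴).
A = 4πr² = 0.01057 m²; T_body⁴ − T_wall⁴ = 5.772×10⁸ − 7.270×10⁹ = -6.693×10⁹ K⁴.
|P_net| = 0.30·5.67×10⁻⁸·0.01057·6.693×10⁹.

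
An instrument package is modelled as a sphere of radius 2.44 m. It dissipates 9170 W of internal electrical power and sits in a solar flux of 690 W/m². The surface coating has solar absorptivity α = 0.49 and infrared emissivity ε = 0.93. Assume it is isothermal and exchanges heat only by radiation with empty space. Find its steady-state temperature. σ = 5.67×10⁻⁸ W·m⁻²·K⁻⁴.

At steady state, absorbed solar power + internal power = radiated power.
Absorbed: α·S·A_cross = 0.49·690·18.70 = 6324 W (cross-section πr²).
Total input = 6324 + 9170 = 15490 W.
Radiated: εσ·A_surf·T⁴ with A_surf = 4πr² = 74.82 m².
T⁴ = 15490/(0.93·5.67×10⁻⁸·74.82) = 3.927×10⁹ K⁴.

T ≈ 250 K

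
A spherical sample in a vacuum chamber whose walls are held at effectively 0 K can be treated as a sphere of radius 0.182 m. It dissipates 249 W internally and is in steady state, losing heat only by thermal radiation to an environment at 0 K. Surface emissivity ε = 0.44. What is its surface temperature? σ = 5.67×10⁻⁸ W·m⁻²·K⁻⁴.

Steady state: internal power = radiated power, P = εσA T⁴.
Radiating area A = 4πr² = 0.4162 m².
T⁴ = P/(εσA) = 249/(0.44·5.67×10⁻⁸·0.4162) = 2.398×10¹⁰ K⁴.
T = (2.398×10¹⁰)^(1/4).

T ≈ 394 K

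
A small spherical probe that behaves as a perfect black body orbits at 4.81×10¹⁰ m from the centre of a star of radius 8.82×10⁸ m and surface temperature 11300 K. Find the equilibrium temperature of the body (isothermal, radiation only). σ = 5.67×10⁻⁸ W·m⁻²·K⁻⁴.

T ≈ 1080 K

The star's surface emits σT_*⁴; at distance d the flux is S = σT_*⁴(R_*/d)².
S = 5.67×10⁻⁸·(11300)⁴·(8.82×10⁸/4.81×10¹⁰)² = 3.108×10⁵ W/m².
For an isothermal sphere T⁴ = (1−a)S/(4σ) = 1.371×10¹² K⁴.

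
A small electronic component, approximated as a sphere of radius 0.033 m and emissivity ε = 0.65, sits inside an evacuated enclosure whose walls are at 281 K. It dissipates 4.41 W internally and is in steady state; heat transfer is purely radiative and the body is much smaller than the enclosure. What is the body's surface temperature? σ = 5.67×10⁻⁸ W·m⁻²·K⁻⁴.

T ≈ 350 K

For a small grey body in a large enclosure, net radiated power = εσA(T⁴ − T_w⁴).
Steady state: P = εσA(T⁴ − T_w⁴) with A = 4πr² = 0.01368 m².
T⁴ = P/(εσA) + T_w⁴ = 4.41/(0.65·5.67×10⁻⁸·0.01368) + (281)⁴
    = 8.744×10⁹ + 6.235×10⁹ = 1.498×10¹⁰ K⁴.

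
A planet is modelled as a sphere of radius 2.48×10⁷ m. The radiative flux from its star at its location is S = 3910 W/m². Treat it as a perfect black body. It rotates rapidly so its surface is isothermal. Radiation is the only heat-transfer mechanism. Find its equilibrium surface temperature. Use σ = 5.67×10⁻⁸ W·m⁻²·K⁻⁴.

T ≈ 362 K

At equilibrium, absorbed power = emitted power.
Absorbing cross-section = πr² = 1.932×10¹⁵ m²; emitting surface = 4πr² = 7.729×10¹⁵ m² (ratio 4).
S·A_cross = εσ·A_surf·T⁴  ⇒  T⁴ = S/(4σ).
T⁴ = 1.00·3910/(4·5.67×10⁻⁸) = 1.724×10¹⁰ K⁴.
T = (1.724×10¹⁰)^(1/4).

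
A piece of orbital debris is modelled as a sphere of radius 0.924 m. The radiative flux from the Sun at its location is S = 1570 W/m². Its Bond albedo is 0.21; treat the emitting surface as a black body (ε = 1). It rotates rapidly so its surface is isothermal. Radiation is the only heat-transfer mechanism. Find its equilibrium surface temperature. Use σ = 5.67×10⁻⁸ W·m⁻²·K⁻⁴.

T ≈ 272 K

At equilibrium, absorbed power = emitted power.
Absorbing cross-section = πr² = 2.682 m²; emitting surface = 4πr² = 10.73 m² (ratio 4).
(1−a)S·A_cross = εσ·A_surf·T⁴  ⇒  T⁴ = (1−a)S/(4σ).
T⁴ = 0.790·1570/(4·5.67×10⁻⁸) = 5.469×10⁹ K⁴.
T = (5.469×10⁹)^(1/4).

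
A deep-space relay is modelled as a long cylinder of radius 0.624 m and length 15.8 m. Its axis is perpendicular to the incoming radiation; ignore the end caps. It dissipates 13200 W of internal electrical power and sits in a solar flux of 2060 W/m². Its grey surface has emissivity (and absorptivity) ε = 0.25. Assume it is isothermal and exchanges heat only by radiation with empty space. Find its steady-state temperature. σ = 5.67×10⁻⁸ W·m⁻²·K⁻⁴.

T ≈ 404 K

At steady state, absorbed solar power + internal power = radiated power.
Absorbed: α·S·A_cross = 0.25·2060·19.72 = 10150 W (cross-section 2rL).
Total input = 10150 + 13200 = 23350 W.
Radiated: εσ·A_surf·T⁴ with A_surf = 2πrL = 61.95 m².
T⁴ = 23350/(0.25·5.67×10⁻⁸·61.95) = 2.660×10¹⁰ K⁴.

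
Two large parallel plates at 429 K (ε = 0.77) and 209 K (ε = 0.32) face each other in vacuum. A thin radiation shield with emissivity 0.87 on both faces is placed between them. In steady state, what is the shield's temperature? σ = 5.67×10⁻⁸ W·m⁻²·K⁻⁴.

In steady state the net flux on the hot side equals that on the cold side.
σ(T₁⁴−T_s⁴)/D₁ = σ(T_s⁴−T₂⁴)/D₂, with D₁ = 1/ε₁+1/ε_s−1 = 1.448, D₂ = 1/ε_s+1/ε₂−1 = 3.274.
Solve for T_s⁴: T_s⁴ = (D₂·T₁⁴ + D₁·T₂⁴)/(D₁+D₂) = 2.407×10¹⁰ K⁴.

T_s ≈ 394 K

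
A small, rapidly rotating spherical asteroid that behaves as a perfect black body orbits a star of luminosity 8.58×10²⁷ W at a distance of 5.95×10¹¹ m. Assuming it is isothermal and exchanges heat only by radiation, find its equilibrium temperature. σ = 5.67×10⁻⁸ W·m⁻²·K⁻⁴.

First find the stellar flux at distance d: S = L/(4πd²) = 8.58×10²⁷/(4π·(5.95×10¹¹)²) = 1929 W/m².
For an isothermal sphere, absorbed (1−a)S·πr² = emitted σ·4πr²·T⁴, so T⁴ = (1−a)S/(4σ).
T⁴ = 1.00·1929/(4·5.67×10⁻⁸) = 8.504×10⁹ K⁴.

T ≈ 304 K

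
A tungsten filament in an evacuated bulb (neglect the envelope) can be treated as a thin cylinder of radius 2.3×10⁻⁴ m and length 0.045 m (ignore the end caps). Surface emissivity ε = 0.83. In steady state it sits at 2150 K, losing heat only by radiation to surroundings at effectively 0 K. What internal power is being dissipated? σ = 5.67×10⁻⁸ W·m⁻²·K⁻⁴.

P ≈ 65.4 W

Steady state: P = εσA T⁴.
A = 2πrL = 6.503×10⁻⁵ m²; T⁴ = (2150)⁴ = 2.137×10¹³ K⁴.
P = 0.83 × 5.67×10⁻⁸ × 6.503×10⁻⁵ × 2.137×10¹³.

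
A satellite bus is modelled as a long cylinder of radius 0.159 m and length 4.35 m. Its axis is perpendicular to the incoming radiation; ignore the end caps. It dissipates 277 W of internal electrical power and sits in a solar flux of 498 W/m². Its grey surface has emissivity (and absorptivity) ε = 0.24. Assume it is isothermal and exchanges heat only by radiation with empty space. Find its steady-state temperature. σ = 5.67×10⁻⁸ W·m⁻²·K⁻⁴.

At steady state, absorbed solar power + internal power = radiated power.
Absorbed: α·S·A_cross = 0.24·498·1.383 = 165.3 W (cross-section 2rL).
Total input = 165.3 + 277 = 442.3 W.
Radiated: εσ·A_surf·T⁴ with A_surf = 2πrL = 4.346 m².
T⁴ = 442.3/(0.24·5.67×10⁻⁸·4.346) = 7.480×10⁹ K⁴.

T ≈ 294 K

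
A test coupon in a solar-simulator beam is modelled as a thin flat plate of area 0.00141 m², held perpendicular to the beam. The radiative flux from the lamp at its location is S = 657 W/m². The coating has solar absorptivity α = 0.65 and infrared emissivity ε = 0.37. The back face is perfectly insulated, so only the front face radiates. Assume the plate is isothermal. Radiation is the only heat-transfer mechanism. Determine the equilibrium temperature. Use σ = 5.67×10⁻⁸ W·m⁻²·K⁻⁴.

At equilibrium, absorbed power = emitted power.
Absorbing cross-section = A = 0.001410 m²; emitting surface = A = 0.001410 m² (ratio 1).
αS·A_cross = εσ·A_surf·T⁴  ⇒  T⁴ = αS/(ε·1σ).
T⁴ = 0.650·657/(0.37·1·5.67×10⁻⁸) = 2.036×10¹⁰ K⁴.
T = (2.036×10¹⁰)^(1/4).

T ≈ 378 K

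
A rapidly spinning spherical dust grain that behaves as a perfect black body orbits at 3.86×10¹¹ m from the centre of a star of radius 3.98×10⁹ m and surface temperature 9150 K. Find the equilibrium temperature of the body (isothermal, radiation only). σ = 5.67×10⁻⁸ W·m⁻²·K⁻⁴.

T ≈ 657 K

The star's surface emits σT_*⁴; at distance d the flux is S = σT_*⁴(R_*/d)².
S = 5.67×10⁻⁸·(9150)⁴·(3.98×10⁹/3.86×10¹¹)² = 42250 W/m².
For an isothermal sphere T⁴ = (1−a)S/(4σ) = 1.863×10¹¹ K⁴.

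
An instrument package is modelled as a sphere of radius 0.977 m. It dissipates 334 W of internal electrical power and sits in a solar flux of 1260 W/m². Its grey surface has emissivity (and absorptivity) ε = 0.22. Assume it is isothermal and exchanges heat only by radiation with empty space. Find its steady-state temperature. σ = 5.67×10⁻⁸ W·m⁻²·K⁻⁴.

T ≈ 297 K

At steady state, absorbed solar power + internal power = radiated power.
Absorbed: α·S·A_cross = 0.22·1260·2.999 = 831.3 W (cross-section πr²).
Total input = 831.3 + 334 = 1165 W.
Radiated: εσ·A_surf·T⁴ with A_surf = 4πr² = 11.99 m².
T⁴ = 1165/(0.22·5.67×10⁻⁸·11.99) = 7.788×10⁹ K⁴.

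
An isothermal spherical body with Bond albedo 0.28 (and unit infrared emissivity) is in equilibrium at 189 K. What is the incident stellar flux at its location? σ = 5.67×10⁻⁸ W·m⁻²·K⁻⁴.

S ≈ 402 W/m²

(1−a)S·πr² = σ·4πr²·T⁴ ⇒ S = 4σT⁴/(1−a).
S = 4·5.67×10⁻⁸·1.276×10⁹/0.720.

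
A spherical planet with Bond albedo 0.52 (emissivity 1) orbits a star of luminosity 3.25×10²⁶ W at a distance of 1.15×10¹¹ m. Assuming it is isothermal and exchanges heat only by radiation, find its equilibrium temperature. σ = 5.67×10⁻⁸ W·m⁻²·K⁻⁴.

First find the stellar flux at distance d: S = L/(4πd²) = 3.25×10²⁶/(4π·(1.15×10¹¹)²) = 1956 W/m².
For an isothermal sphere, absorbed (1−a)S·πr² = emitted σ·4πr²·T⁴, so T⁴ = (1−a)S/(4σ).
T⁴ = 0.480·1956/(4·5.67×10⁻⁸) = 4.139×10⁹ K⁴.

T ≈ 254 K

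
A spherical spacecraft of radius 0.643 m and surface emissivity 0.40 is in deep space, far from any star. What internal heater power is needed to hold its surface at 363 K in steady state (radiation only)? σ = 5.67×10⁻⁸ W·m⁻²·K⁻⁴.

P = εσ·4πr²·T⁴.
4πr² = 5.196 m²; T⁴ = 1.736×10¹⁰ K⁴.
P = 0.40·5.67×10⁻⁸·5.196·1.736×10¹⁰.

P ≈ 2050 W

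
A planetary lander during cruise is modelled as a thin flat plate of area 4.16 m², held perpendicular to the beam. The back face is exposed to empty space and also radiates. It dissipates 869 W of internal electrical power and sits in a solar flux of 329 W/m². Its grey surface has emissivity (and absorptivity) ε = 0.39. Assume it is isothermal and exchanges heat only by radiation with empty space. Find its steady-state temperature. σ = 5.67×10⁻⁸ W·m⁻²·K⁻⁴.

At steady state, absorbed solar power + internal power = radiated power.
Absorbed: α·S·A_cross = 0.39·329·4.160 = 533.8 W (cross-section A).
Total input = 533.8 + 869 = 1403 W.
Radiated: εσ·A_surf·T⁴ with A_surf = 2A = 8.320 m².
T⁴ = 1403/(0.39·5.67×10⁻⁸·8.320) = 7.625×10⁹ K⁴.

T ≈ 295 K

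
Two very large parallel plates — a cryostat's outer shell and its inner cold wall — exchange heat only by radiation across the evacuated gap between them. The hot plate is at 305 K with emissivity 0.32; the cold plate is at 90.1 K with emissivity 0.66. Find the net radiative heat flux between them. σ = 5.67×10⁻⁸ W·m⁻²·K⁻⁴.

q ≈ 134 W/m²

For two infinite grey parallel plates, q = σ(T₁⁴ − T₂⁴)/(1/ε₁ + 1/ε₂ − 1).
T₁⁴ − T₂⁴ = 8.654×10⁹ − 6.590×10⁷ = 8.588×10⁹ K⁴.
1/ε₁ + 1/ε₂ − 1 = 3.125 + 1.515 − 1 = 3.640.
q = 5.67×10⁻⁸ × 8.588×10⁹ / 3.640.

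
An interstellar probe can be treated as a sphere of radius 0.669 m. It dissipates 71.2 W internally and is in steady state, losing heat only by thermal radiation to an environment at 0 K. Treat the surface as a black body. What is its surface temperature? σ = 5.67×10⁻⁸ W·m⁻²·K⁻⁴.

Steady state: internal power = radiated power, P = εσA T⁴.
Radiating area A = 4πr² = 5.624 m².
T⁴ = P/(εσA) = 71.2/(1.0·5.67×10⁻⁸·5.624) = 2.233×10⁸ K⁴.
T = (2.233×10⁸)^(1/4).

T ≈ 122 K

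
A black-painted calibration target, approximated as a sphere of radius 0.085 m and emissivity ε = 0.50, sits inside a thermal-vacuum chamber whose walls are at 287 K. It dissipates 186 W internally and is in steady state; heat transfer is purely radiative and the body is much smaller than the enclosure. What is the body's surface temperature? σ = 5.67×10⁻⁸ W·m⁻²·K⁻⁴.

T ≈ 530 K

For a small grey body in a large enclosure, net radiated power = εσA(T⁴ − T_w⁴).
Steady state: P = εσA(T⁴ − T_w⁴) with A = 4πr² = 0.09079 m².
T⁴ = P/(εσA) + T_w⁴ = 186/(0.50·5.67×10⁻⁸·0.09079) + (287)⁴
    = 7.226×10¹⁰ + 6.785×10⁹ = 7.905×10¹⁰ K⁴.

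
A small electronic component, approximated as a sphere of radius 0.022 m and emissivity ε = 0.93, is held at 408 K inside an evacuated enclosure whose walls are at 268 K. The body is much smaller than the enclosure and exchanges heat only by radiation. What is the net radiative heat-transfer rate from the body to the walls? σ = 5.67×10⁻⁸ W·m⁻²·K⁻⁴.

For a small grey body in a large enclosure: P_net = εσA(T_body⁴ − T_wall⁴).
A = 4πr² = 0.006082 m²; T_body⁴ − T_wall⁴ = 2.771×10¹⁰ − 5.159×10⁹ = 2.255×10¹⁰ K⁴.
|P_net| = 0.93·5.67×10⁻⁸·0.006082·2.255×10¹⁰.

P_net ≈ 7.23 W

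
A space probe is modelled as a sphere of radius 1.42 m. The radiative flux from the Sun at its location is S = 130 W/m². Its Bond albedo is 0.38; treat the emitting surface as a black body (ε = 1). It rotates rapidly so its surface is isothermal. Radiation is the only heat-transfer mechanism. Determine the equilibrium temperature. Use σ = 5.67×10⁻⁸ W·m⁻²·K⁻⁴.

T ≈ 137 K

At equilibrium, absorbed power = emitted power.
Absorbing cross-section = πr² = 6.335 m²; emitting surface = 4πr² = 25.34 m² (ratio 4).
(1−a)S·A_cross = εσ·A_surf·T⁴  ⇒  T⁴ = (1−a)S/(4σ).
T⁴ = 0.620·130/(4·5.67×10⁻⁸) = 3.554×10⁸ K⁴.
T = (3.554×10⁸)^(1/4).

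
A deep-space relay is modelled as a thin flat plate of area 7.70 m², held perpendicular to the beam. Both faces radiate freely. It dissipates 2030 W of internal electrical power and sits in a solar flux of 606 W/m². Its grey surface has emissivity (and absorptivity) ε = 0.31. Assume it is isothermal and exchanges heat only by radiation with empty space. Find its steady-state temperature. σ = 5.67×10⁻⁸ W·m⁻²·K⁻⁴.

T ≈ 337 K

At steady state, absorbed solar power + internal power = radiated power.
Absorbed: α·S·A_cross = 0.31·606·7.700 = 1447 W (cross-section A).
Total input = 1447 + 2030 = 3477 W.
Radiated: εσ·A_surf·T⁴ with A_surf = 2A = 15.40 m².
T⁴ = 3477/(0.31·5.67×10⁻⁸·15.40) = 1.284×10¹⁰ K⁴.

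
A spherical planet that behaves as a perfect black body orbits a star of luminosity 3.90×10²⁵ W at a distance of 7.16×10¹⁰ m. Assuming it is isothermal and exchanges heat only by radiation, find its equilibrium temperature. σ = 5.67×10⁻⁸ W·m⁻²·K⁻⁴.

First find the stellar flux at distance d: S = L/(4πd²) = 3.90×10²⁵/(4π·(7.16×10¹⁰)²) = 605.4 W/m².
For an isothermal sphere, absorbed (1−a)S·πr² = emitted σ·4πr²·T⁴, so T⁴ = (1−a)S/(4σ).
T⁴ = 1.00·605.4/(4·5.67×10⁻⁸) = 2.669×10⁹ K⁴.

T ≈ 227 K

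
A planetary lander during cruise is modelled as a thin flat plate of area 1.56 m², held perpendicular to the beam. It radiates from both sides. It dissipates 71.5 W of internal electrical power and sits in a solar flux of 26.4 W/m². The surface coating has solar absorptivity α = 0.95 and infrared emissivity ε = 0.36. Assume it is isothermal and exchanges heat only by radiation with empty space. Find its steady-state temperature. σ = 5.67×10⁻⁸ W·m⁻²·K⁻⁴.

T ≈ 204 K

At steady state, absorbed solar power + internal power = radiated power.
Absorbed: α·S·A_cross = 0.95·26.4·1.560 = 39.12 W (cross-section A).
Total input = 39.12 + 71.5 = 110.6 W.
Radiated: εσ·A_surf·T⁴ with A_surf = 2A = 3.120 m².
T⁴ = 110.6/(0.36·5.67×10⁻⁸·3.120) = 1.737×10⁹ K⁴.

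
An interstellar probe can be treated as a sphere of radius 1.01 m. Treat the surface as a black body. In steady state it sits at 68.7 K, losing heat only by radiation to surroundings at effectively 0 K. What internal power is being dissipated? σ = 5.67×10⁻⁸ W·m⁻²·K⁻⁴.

P ≈ 16.2 W

Steady state: P = εσA T⁴.
A = 4πr² = 12.82 m²; T⁴ = (68.7)⁴ = 2.228×10⁷ K⁴.
P = 1.0 × 5.67×10⁻⁸ × 12.82 × 2.228×10⁷.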